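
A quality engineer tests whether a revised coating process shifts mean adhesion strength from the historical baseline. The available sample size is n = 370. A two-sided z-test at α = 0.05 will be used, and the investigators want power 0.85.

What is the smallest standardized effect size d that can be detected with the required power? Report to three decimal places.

Need Φ(δ − 1.960) = 0.85, so δ = 1.960 + 1.036 = 2.996.
(The second rejection-region term Φ(−δ − z_{α/2}) is negligible and dropped.)
δ = d·√n ⇒ d = δ/√n = 2.996/√370 = 0.1558.

d ≈ 0.156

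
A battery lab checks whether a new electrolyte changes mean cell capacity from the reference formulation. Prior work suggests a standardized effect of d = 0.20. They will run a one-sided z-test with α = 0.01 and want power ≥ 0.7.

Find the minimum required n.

n = 204

For power 0.7 need Φ(δ − z_{0.01}) = 0.7, so δ = z_{0.01} + z_{0.30} = 2.326 + 0.524 = 2.851.
δ = d·√n ⇒ n = (δ/d)² = (2.851 / 0.20)² = 203.17.
Round up to the next whole unit.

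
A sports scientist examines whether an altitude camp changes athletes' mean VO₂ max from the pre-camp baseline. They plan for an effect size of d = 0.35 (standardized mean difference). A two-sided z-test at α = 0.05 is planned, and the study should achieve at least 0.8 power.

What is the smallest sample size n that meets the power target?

n = 65

For power 0.8 need Φ(δ − z_{0.025}) = 0.8, so δ = z_{0.025} + z_{0.20} = 1.960 + 0.842 = 2.802.
(Ignoring the negligible lower-tail rejection probability gives the usual closed-form inversion.)
δ = d·√n ⇒ n = (δ/d)² = (2.802 / 0.35)² = 64.07.
Rounding up, n = 65.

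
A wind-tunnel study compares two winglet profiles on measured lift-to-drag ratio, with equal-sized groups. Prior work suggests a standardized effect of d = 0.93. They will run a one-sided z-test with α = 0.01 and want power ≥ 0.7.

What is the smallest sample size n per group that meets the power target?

n = 19 per group

Set Φ(δ − 2.326) = 0.7; then δ − 2.326 = Φ⁻¹(0.7) = 0.524, giving δ = 2.851.
δ = d·√(n/2) ⇒ n = 2(δ/d)² = 2 × (2.851 / 0.93)² = 18.79.
Round up to the next whole unit.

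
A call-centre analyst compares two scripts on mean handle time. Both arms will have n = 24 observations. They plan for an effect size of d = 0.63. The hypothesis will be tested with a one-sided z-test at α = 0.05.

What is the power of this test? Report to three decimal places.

Power ≈ 0.705

Noncentrality parameter: δ = d·√(n/2) = 0.63 × √(24/2) = 2.1824
One-sided α = 0.05 → critical value z_{0.05} = 1.645.
Power = Φ(δ − 1.645) = Φ(0.538) = 0.7045.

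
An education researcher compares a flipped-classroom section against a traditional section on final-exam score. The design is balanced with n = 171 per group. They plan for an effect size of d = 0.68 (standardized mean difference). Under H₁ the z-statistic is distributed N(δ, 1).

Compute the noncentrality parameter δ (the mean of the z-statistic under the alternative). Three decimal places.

The noncentrality parameter scales effect size by the design's sample-size factor: δ = d·√(n/2) = 0.68 × √(171/2) = 6.2877

δ ≈ 6.288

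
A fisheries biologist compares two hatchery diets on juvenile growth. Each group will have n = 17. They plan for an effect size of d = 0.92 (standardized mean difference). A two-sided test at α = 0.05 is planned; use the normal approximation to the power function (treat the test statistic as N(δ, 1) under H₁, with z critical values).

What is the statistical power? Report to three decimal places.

Power ≈ 0.765

Noncentrality parameter: δ = d·√(n/2) = 0.92 × √(17/2) = 2.6822
Two-sided α = 0.05 → critical value z_{0.025} = 1.960.
Power = Φ(δ − 1.960) + Φ(−δ − 1.960) = Φ(0.722) + Φ(-4.642) = 0.7649 + 0.0000 = 0.7649.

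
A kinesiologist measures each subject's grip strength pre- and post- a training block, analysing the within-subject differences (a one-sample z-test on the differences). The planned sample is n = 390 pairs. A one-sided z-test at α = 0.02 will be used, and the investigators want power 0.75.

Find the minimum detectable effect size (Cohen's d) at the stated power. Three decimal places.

Required noncentrality: δ = z_{0.02} + z_{0.25} = 2.054 + 0.674 = 2.728.
δ = d·√n ⇒ d = δ/√n = 2.728/√390 = 0.1381.

d ≈ 0.138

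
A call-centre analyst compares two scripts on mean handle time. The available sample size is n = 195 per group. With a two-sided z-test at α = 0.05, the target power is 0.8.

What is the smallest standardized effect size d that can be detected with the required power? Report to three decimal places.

d ≈ 0.284

Need Φ(δ − 1.960) = 0.8, so δ = 1.960 + 0.842 = 2.802.
(The second rejection-region term Φ(−δ − z_{α/2}) is negligible and dropped.)
δ = d·√(n/2) ⇒ d = δ/√(n/2) = 2.802/√(195/2) = 0.2837.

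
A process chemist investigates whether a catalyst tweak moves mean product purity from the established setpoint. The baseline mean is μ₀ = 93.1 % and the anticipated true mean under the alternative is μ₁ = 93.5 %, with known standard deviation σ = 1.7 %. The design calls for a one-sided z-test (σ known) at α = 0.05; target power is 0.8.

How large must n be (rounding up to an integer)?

n = 112

Standardized effect: d = |μ₁ − μ₀| / σ = |93.5 − 93.1| / 1.7 = 0.2353
For power 0.8 need Φ(δ − z_{0.05}) = 0.8, so δ = z_{0.05} + z_{0.20} = 1.645 + 0.842 = 2.486.
δ = d·√n ⇒ n = (δ/d)² = (2.486 / 0.2353)² = 111.67.
Rounding up, n = 112.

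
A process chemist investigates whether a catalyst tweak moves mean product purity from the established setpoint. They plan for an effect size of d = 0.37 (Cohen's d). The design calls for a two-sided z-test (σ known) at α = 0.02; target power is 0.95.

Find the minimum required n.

n = 116

Set Φ(δ − 2.326) = 0.95; then δ − 2.326 = Φ⁻¹(0.95) = 1.645, giving δ = 3.971.
(The Φ(−δ − z_{α/2}) term is vanishingly small for δ > 0 and is dropped in the standard sample-size formula.)
δ = d·√n ⇒ n = (δ/d)² = (3.971 / 0.37)² = 115.20.
Round up to the next whole unit.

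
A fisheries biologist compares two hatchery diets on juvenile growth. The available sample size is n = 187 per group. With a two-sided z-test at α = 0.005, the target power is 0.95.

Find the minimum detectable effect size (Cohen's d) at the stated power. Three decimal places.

d ≈ 0.460

Need Φ(δ − 2.807) = 0.95, so δ = 2.807 + 1.645 = 4.452.
(The second rejection-region term Φ(−δ − z_{α/2}) is negligible and dropped.)
δ = d·√(n/2) ⇒ d = δ/√(n/2) = 4.452/√(187/2) = 0.4604.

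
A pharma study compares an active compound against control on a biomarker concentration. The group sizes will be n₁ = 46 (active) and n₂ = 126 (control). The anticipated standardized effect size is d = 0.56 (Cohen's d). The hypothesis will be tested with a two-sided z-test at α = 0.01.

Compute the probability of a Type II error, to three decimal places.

β ≈ 0.250

Noncentrality parameter: δ = d / √(1/n₁ + 1/n₂) = 0.56 / √(1/46 + 1/126) = 3.2508
Critical value for a two-sided test at α = 0.01: z_{α/2} = 2.576.
Power = Φ(δ − 2.576) + Φ(−δ − 2.576) = Φ(0.675) + Φ(-5.827) = 0.7501 + 0.0000 = 0.7501.
Type II error: β = 1 − power = 1 − 0.7501 = 0.2499.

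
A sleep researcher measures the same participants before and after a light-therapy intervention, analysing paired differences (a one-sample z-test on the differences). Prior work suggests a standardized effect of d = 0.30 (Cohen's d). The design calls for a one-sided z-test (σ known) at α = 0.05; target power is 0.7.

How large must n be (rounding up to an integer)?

Set Φ(δ − 1.645) = 0.7; then δ − 1.645 = Φ⁻¹(0.7) = 0.524, giving δ = 2.169.
δ = d·√n ⇒ n = (δ/d)² = (2.169 / 0.30)² = 52.29.
Rounding up, n = 53.

n = 53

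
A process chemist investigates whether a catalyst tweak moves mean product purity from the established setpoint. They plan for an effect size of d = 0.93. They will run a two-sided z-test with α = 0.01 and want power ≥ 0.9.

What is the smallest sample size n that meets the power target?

Set Φ(δ − 2.576) = 0.9; then δ − 2.576 = Φ⁻¹(0.9) = 1.282, giving δ = 3.857.
(For δ > 0 the lower-tail rejection region contributes negligibly to power, so the one-term inversion is standard.)
δ = d·√n ⇒ n = (δ/d)² = (3.857 / 0.93)² = 17.20.
Round up to the next whole unit.

n = 18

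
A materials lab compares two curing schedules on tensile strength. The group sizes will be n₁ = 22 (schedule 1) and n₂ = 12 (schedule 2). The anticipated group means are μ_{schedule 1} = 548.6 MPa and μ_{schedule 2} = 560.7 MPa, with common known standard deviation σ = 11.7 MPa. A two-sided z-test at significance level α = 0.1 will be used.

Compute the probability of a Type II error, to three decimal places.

β ≈ 0.108

Standardized effect: d = |μ_{schedule 1} − μ_{schedule 2}| / σ = |548.6 − 560.7| / 11.7 = 1.0342
Noncentrality parameter: λ = d / √(1/n₁ + 1/n₂) = 1.0342 / √(1/22 + 1/12) = 2.8818
Two-sided α = 0.1 → critical value z_{0.05} = 1.645.
Power = Φ(λ − 1.645) + Φ(−λ − 1.645) = Φ(1.237) + Φ(-4.527) = 0.8919 + 0.0000 = 0.8919.
Type II error: β = 1 − power = 1 − 0.8919 = 0.1081.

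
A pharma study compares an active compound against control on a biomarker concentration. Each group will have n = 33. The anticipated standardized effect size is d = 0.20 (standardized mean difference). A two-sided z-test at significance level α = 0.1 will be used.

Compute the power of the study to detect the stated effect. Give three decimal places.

Power ≈ 0.210

Noncentrality parameter: δ = d·√(n/2) = 0.20 × √(33/2) = 0.8124
Critical value for a two-sided test at α = 0.1: z_{α/2} = 1.645.
Power = Φ(δ − 1.645) + Φ(−δ − 1.645) = Φ(-0.832) + Φ(-2.457) = 0.2026 + 0.0070 = 0.2096.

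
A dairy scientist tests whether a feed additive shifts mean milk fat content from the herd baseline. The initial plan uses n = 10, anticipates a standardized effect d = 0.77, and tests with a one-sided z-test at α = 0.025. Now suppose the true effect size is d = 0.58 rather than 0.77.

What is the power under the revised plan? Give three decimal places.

With d = 0.58: δ = d·√n = 0.58 × √10 = 1.8341. Critical value z_{0.025} = 1.960.
Revised power = P(Z > 1.960 − δ) = Φ(-0.126) = 0.4499.

Power ≈ 0.450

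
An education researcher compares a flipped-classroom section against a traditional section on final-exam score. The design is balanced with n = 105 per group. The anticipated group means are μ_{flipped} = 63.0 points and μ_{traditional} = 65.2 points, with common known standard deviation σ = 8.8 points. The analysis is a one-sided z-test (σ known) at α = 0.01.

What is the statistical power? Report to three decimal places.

Standardized effect: d = |μ_{flipped} − μ_{traditional}| / σ = |63.0 − 65.2| / 8.8 = 0.2500
Noncentrality parameter: δ = d·√(n/2) = 0.2500 × √(105/2) = 1.8114
Critical value for a one-sided test at α = 0.01: z_α = 2.326.
Power = Φ(δ − 2.326) = Φ(-0.515) = 0.3033.

Power ≈ 0.303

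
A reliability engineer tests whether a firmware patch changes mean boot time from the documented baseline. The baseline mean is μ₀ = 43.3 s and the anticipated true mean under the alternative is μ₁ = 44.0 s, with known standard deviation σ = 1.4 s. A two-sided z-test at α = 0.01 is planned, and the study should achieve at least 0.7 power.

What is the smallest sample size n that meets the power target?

n = 39

Standardized effect: d = |μ₁ − μ₀| / σ = |44.0 − 43.3| / 1.4 = 0.5000
For power 0.7 need Φ(δ − z_{0.005}) = 0.7, so δ = z_{0.005} + z_{0.30} = 2.576 + 0.524 = 3.100.
(For δ > 0 the lower-tail rejection region contributes negligibly to power, so the one-term inversion is standard.)
δ = d·√n ⇒ n = (δ/d)² = (3.100 / 0.5000)² = 38.45.
Rounding up, n = 39.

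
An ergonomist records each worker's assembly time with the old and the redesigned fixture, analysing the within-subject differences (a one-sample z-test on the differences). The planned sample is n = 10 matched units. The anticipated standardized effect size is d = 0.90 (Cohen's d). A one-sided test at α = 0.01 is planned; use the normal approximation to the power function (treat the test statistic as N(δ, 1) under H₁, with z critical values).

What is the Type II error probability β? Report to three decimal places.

Noncentrality parameter: δ = d·√n = 0.90 × √10 = 2.8460
Critical value for a one-sided test at α = 0.01: z_α = 2.326.
Power = Φ(δ − 2.326) = Φ(0.520) = 0.6984.
Type II error: β = 1 − power = 1 − 0.6984 = 0.3016.

β ≈ 0.302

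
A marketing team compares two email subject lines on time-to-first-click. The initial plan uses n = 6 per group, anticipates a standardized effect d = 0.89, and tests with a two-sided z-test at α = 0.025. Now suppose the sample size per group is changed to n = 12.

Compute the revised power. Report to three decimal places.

Power ≈ 0.476

With n = 12 per group: δ = d·√(n/2) = 0.89 × √(12/2) = 2.1800. Critical value z_{0.0125} = 2.241.
Revised power = Φ(δ − 2.241) + Φ(−δ − 2.241) = Φ(-0.061) + Φ(-4.421) = 0.4755 + 0.0000 = 0.4755.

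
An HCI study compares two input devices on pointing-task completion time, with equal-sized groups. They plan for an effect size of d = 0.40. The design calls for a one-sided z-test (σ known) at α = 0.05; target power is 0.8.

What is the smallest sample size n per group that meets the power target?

n = 78 per group

Set Φ(δ − 1.645) = 0.8; then δ − 1.645 = Φ⁻¹(0.8) = 0.842, giving δ = 2.486.
δ = d·√(n/2) ⇒ n = 2(δ/d)² = 2 × (2.486 / 0.40)² = 77.28.
Rounding up, n = 78 per group.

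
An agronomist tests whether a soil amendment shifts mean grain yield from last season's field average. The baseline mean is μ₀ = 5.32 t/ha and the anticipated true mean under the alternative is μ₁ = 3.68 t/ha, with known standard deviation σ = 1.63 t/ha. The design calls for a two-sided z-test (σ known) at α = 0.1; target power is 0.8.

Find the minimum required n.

n = 7

Standardized effect: d = |μ₁ − μ₀| / σ = |3.68 − 5.32| / 1.63 = 1.0061
For power 0.8 need Φ(δ − z_{0.05}) = 0.8, so δ = z_{0.05} + z_{0.20} = 1.645 + 0.842 = 2.486.
(Ignoring the negligible lower-tail rejection probability gives the usual closed-form inversion.)
δ = d·√n ⇒ n = (δ/d)² = (2.486 / 1.0061)² = 6.11.
Round up to the next whole unit.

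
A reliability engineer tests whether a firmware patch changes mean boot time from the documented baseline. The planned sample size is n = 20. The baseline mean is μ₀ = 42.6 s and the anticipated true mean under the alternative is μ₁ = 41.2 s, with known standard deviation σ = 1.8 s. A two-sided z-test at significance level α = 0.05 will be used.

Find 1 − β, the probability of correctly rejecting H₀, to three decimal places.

Power ≈ 0.936

Standardized effect: d = |μ₁ − μ₀| / σ = |41.2 − 42.6| / 1.8 = 0.7778
Noncentrality parameter: δ = d·√n = 0.7778 × √20 = 3.4783
Critical value for a two-sided test at α = 0.05: z_{α/2} = 1.960.
Power = Φ(δ − 1.960) + Φ(−δ − 1.960) = Φ(1.518) + Φ(-5.438) = 0.9355 + 0.0000 = 0.9355.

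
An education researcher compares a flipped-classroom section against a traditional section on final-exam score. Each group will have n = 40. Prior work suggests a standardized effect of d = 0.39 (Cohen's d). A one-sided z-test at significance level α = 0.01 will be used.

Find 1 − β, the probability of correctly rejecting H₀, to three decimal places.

Noncentrality parameter: δ = d·√(n/2) = 0.39 × √(40/2) = 1.7441
One-sided α = 0.01 → critical value z_{0.01} = 2.326.
Power = Φ(δ − 2.326) = Φ(-0.582) = 0.2802.

Power ≈ 0.280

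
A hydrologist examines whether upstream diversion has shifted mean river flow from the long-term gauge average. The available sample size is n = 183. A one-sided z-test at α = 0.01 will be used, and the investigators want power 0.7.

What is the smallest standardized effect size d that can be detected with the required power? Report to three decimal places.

d ≈ 0.211

Need Φ(δ − 2.326) = 0.7, so δ = 2.326 + 0.524 = 2.851.
δ = d·√n ⇒ d = δ/√n = 2.851/√183 = 0.2107.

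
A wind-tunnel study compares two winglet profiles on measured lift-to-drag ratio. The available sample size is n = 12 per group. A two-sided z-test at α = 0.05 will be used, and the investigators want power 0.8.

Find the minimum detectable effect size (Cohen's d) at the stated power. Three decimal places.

Required noncentrality: δ = z_{0.025} + z_{0.20} = 1.960 + 0.842 = 2.802.
(The second rejection-region term Φ(−δ − z_{α/2}) is negligible and dropped.)
δ = d·√(n/2) ⇒ d = δ/√(n/2) = 2.802/√(12/2) = 1.1437.

d ≈ 1.144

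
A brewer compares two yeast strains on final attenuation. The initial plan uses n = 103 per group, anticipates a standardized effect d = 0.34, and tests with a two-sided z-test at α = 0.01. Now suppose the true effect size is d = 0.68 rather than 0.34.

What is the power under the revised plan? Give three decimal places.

With d = 0.68: δ = d·√(n/2) = 0.68 × √(103/2) = 4.8799. Critical value z_{0.005} = 2.576.
Revised power = Φ(δ − 2.576) + Φ(−δ − 2.576) = Φ(2.304) + Φ(-7.456) = 0.9894 + 0.0000 = 0.9894.

Power ≈ 0.989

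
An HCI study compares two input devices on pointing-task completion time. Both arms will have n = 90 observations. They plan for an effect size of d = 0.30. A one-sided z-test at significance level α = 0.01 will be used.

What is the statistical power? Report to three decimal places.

Power ≈ 0.377

Noncentrality parameter: δ = d·√(n/2) = 0.30 × √(90/2) = 2.0125
Critical value for a one-sided test at α = 0.01: z_α = 2.326.
Power = P(Z > 2.326 − δ) = Φ(-0.314) = 0.3768.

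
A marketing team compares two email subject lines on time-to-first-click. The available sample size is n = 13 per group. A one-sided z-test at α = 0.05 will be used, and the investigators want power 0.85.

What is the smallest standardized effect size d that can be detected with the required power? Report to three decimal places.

d ≈ 1.052

Required noncentrality: δ = z_{0.05} + z_{0.15} = 1.645 + 1.036 = 2.681.
δ = d·√(n/2) ⇒ d = δ/√(n/2) = 2.681/√(13/2) = 1.0517.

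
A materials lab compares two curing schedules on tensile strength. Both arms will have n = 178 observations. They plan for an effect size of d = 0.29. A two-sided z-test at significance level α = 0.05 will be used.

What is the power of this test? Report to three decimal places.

Power ≈ 0.781

Noncentrality parameter: δ = d·√(n/2) = 0.29 × √(178/2) = 2.7359
Two-sided α = 0.05 → critical value z_{0.025} = 1.960.
Power = Φ(δ − 1.960) + Φ(−δ − 1.960) = Φ(0.776) + Φ(-4.696) = 0.7811 + 0.0000 = 0.7811.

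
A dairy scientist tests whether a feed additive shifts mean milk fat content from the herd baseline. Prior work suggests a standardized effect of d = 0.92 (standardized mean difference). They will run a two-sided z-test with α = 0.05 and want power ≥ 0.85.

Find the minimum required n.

Set Φ(δ − 1.960) = 0.85; then δ − 1.960 = Φ⁻¹(0.85) = 1.036, giving δ = 2.996.
(The Φ(−δ − z_{α/2}) term is vanishingly small for δ > 0 and is dropped in the standard sample-size formula.)
δ = d·√n ⇒ n = (δ/d)² = (2.996 / 0.92)² = 10.61.
Rounding up, n = 11.

n = 11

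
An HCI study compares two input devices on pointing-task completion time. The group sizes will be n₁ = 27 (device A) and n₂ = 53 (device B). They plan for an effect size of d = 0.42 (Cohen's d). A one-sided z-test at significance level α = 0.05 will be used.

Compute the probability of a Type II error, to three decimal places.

β ≈ 0.448

Noncentrality parameter: δ = d / √(1/n₁ + 1/n₂) = 0.42 / √(1/27 + 1/53) = 1.7763
Critical value for a one-sided test at α = 0.05: z_α = 1.645.
Power = Φ(δ − 1.645) = Φ(0.131) = 0.5523.
Type II error: β = 1 − power = 1 − 0.5523 = 0.4477.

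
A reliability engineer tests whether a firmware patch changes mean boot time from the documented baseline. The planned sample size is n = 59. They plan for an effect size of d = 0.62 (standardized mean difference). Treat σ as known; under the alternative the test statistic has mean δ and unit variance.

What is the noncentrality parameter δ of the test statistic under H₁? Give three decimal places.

The noncentrality parameter scales effect size by the design's sample-size factor: δ = d·√n = 0.62 × √59 = 4.7623

δ ≈ 4.762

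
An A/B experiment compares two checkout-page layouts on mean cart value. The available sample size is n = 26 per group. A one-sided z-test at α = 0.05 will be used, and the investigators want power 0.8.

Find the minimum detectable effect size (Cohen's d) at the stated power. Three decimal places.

Required noncentrality: δ = z_{0.05} + z_{0.20} = 1.645 + 0.842 = 2.486.
δ = d·√(n/2) ⇒ d = δ/√(n/2) = 2.486/√(26/2) = 0.6896.

d ≈ 0.690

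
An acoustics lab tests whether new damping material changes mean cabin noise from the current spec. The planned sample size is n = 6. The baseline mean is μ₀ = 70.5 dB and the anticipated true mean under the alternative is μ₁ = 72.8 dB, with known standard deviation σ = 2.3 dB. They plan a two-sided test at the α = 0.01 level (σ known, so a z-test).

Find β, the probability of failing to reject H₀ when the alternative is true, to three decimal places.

Standardized effect: d = |μ₁ − μ₀| / σ = |72.8 − 70.5| / 2.3 = 1.0000
Noncentrality parameter: δ = d·√n = 1.0000 × √6 = 2.4495
Two-sided α = 0.01 → critical value z_{0.005} = 2.576.
Power = Φ(δ − 2.576) + Φ(−δ − 2.576) = Φ(-0.126) + Φ(-5.025) = 0.4497 + 0.0000 = 0.4497.
Type II error: β = 1 − power = 1 − 0.4497 = 0.5503.

β ≈ 0.550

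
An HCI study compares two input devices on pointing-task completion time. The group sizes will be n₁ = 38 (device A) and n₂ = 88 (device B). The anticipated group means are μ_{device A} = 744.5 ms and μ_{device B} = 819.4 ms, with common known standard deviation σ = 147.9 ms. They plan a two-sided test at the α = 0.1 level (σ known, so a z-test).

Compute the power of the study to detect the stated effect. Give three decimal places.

Power ≈ 0.833

Standardized effect: d = |μ_{device A} − μ_{device B}| / σ = |744.5 − 819.4| / 147.9 = 0.5064
Noncentrality parameter: δ = d / √(1/n₁ + 1/n₂) = 0.5064 / √(1/38 + 1/88) = 2.6089
Critical value for a two-sided test at α = 0.1: z_{α/2} = 1.645.
Power = Φ(δ − 1.645) + Φ(−δ − 1.645) = Φ(0.964) + Φ(-4.254) = 0.8325 + 0.0000 = 0.8325.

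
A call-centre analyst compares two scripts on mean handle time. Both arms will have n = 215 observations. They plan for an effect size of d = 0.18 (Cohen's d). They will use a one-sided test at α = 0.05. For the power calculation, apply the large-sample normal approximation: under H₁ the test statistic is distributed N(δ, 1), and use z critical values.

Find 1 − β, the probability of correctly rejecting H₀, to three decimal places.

Power ≈ 0.588

Noncentrality parameter: δ = d·√(n/2) = 0.18 × √(215/2) = 1.8663
Critical value for a one-sided test at α = 0.05: z_α = 1.645.
Power = Φ(δ − 1.645) = Φ(0.221) = 0.5876.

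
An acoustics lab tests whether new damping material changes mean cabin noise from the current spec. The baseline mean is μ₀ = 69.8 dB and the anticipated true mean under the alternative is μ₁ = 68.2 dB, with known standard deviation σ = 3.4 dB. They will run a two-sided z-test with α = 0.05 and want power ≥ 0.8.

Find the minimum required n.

n = 36

Standardized effect: d = |μ₁ − μ₀| / σ = |68.2 − 69.8| / 3.4 = 0.4706
Set Φ(δ − 1.960) = 0.8; then δ − 1.960 = Φ⁻¹(0.8) = 0.842, giving δ = 2.802.
(For δ > 0 the lower-tail rejection region contributes negligibly to power, so the one-term inversion is standard.)
δ = d·√n ⇒ n = (δ/d)² = (2.802 / 0.4706)² = 35.44.
Rounding up, n = 36.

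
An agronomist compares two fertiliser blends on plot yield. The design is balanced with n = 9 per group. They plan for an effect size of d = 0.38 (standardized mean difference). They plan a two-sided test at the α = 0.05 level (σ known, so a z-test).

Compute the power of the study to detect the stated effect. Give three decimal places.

Power ≈ 0.127

Noncentrality parameter: δ = d·√(n/2) = 0.38 × √(9/2) = 0.8061
Critical value for a two-sided test at α = 0.05: z_{α/2} = 1.960.
Power = Φ(δ − 1.960) + Φ(−δ − 1.960) = Φ(-1.154) + Φ(-2.766) = 0.1243 + 0.0028 = 0.1271.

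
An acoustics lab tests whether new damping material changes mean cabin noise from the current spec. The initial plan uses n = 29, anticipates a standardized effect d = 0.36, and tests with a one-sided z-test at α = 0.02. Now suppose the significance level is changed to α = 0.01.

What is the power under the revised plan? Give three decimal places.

Power ≈ 0.349

δ = d·√n = 0.36 × √29 = 1.9387 (unchanged). New critical value: z_{0.01} = 2.326.
Revised power = P(Z > 2.326 − δ) = Φ(-0.388) = 0.3491.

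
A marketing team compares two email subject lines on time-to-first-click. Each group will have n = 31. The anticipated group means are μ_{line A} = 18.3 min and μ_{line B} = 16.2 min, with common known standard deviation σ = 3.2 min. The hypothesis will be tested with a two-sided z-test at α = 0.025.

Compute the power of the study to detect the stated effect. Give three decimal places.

Power ≈ 0.634

Standardized effect: d = |μ_{line A} − μ_{line B}| / σ = |18.3 − 16.2| / 3.2 = 0.6562
Noncentrality parameter: δ = d·√(n/2) = 0.6562 × √(31/2) = 2.5837
Critical value for a two-sided test at α = 0.025: z_{α/2} = 2.241.
Power = Φ(δ − 2.241) + Φ(−δ − 2.241) = Φ(0.342) + Φ(-4.825) = 0.6339 + 0.0000 = 0.6339.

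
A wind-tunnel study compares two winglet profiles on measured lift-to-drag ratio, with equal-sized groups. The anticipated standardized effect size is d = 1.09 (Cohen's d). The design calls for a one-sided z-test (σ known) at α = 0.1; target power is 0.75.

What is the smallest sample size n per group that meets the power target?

n = 7 per group

For power 0.75 need Φ(δ − z_{0.1}) = 0.75, so δ = z_{0.1} + z_{0.25} = 1.282 + 0.674 = 1.956.
δ = d·√(n/2) ⇒ n = 2(δ/d)² = 2 × (1.956 / 1.09)² = 6.44.
Round up to the next whole unit.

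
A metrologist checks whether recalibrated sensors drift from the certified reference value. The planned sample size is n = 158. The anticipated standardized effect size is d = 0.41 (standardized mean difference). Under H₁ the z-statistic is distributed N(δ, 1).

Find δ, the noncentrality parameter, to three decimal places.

δ = d·√n = 0.41 × √158 = 5.1536

δ ≈ 5.154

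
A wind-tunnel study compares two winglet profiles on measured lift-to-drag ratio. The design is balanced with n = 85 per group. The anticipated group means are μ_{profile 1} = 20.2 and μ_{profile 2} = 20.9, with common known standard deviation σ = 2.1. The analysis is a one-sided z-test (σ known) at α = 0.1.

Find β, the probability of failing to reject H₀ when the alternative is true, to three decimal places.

Standardized effect: d = |μ_{profile 1} − μ_{profile 2}| / σ = |20.2 − 20.9| / 2.1 = 0.3333
Noncentrality parameter: δ = d·√(n/2) = 0.3333 × √(85/2) = 2.1731
Critical value for a one-sided test at α = 0.1: z_α = 1.282.
Power = P(Z > 1.282 − δ) = Φ(0.892) = 0.8137.
Type II error: β = 1 − power = 1 − 0.8137 = 0.1863.

β ≈ 0.186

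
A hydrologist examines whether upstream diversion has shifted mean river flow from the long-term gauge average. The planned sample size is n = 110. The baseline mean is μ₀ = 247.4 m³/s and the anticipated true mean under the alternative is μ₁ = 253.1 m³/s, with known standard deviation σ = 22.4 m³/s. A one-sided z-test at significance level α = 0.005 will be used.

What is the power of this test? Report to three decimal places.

Power ≈ 0.537

Standardized effect: d = |μ₁ − μ₀| / σ = |253.1 − 247.4| / 22.4 = 0.2545
Noncentrality parameter: δ = d·√n = 0.2545 × √110 = 2.6688
Critical value for a one-sided test at α = 0.005: z_α = 2.576.
Power = Φ(δ − 2.576) = Φ(0.093) = 0.5371.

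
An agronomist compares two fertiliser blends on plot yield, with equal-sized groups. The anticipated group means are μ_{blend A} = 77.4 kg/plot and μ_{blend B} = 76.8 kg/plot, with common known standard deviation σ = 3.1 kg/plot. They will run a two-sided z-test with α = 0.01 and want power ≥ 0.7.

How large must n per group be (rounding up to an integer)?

Standardized effect: d = |μ_{blend A} − μ_{blend B}| / σ = |77.4 − 76.8| / 3.1 = 0.1935
For power 0.7 need Φ(δ − z_{0.005}) = 0.7, so δ = z_{0.005} + z_{0.30} = 2.576 + 0.524 = 3.100.
(For δ > 0 the lower-tail rejection region contributes negligibly to power, so the one-term inversion is standard.)
δ = d·√(n/2) ⇒ n = 2(δ/d)² = 2 × (3.100 / 0.1935)² = 513.14.
Round up to the next whole unit.

n = 514 per group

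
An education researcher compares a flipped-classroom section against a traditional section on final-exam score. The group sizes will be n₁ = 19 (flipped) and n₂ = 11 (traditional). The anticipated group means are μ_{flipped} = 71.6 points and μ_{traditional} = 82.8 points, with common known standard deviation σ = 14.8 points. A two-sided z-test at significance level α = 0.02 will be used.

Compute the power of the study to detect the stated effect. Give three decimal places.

Standardized effect: d = |μ_{flipped} − μ_{traditional}| / σ = |71.6 − 82.8| / 14.8 = 0.7568
Noncentrality parameter: λ = d / √(1/n₁ + 1/n₂) = 0.7568 / √(1/19 + 1/11) = 1.9974
Two-sided α = 0.02 → critical value z_{0.01} = 2.326.
Power = Φ(λ − 2.326) + Φ(−λ − 2.326) = Φ(-0.329) + Φ(-4.324) = 0.3711 + 0.0000 = 0.3711.

Power ≈ 0.371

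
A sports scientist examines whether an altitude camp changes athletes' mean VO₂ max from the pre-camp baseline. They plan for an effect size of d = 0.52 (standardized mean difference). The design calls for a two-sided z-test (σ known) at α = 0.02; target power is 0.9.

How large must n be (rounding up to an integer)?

n = 49

For power 0.9 need Φ(δ − z_{0.01}) = 0.9, so δ = z_{0.01} + z_{0.10} = 2.326 + 1.282 = 3.608.
(For δ > 0 the lower-tail rejection region contributes negligibly to power, so the one-term inversion is standard.)
δ = d·√n ⇒ n = (δ/d)² = (3.608 / 0.52)² = 48.14.
Round up to the next whole unit.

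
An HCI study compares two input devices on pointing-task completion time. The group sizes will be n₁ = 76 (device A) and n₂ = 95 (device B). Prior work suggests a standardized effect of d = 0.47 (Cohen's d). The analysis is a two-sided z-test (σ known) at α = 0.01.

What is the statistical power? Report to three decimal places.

Noncentrality parameter: δ = d / √(1/n₁ + 1/n₂) = 0.47 / √(1/76 + 1/95) = 3.0540
Two-sided α = 0.01 → critical value z_{0.005} = 2.576.
Power = Φ(δ − 2.576) + Φ(−δ − 2.576) = Φ(0.478) + Φ(-5.630) = 0.6837 + 0.0000 = 0.6837.

Power ≈ 0.684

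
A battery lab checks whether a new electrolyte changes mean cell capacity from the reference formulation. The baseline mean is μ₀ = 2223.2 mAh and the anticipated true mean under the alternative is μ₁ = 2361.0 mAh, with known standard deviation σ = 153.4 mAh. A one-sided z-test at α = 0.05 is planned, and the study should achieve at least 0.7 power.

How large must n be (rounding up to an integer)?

Standardized effect: d = |μ₁ − μ₀| / σ = |2361.0 − 2223.2| / 153.4 = 0.8983
For power 0.7 need Φ(δ − z_{0.05}) = 0.7, so δ = z_{0.05} + z_{0.30} = 1.645 + 0.524 = 2.169.
δ = d·√n ⇒ n = (δ/d)² = (2.169 / 0.8983)² = 5.83.
Rounding up, n = 6.

n = 6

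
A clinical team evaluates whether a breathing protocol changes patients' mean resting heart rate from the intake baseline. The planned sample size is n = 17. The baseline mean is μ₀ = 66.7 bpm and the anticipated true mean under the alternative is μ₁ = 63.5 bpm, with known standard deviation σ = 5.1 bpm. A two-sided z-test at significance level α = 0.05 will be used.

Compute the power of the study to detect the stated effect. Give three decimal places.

Power ≈ 0.735

Standardized effect: d = |μ₁ − μ₀| / σ = |63.5 − 66.7| / 5.1 = 0.6275
Noncentrality parameter: δ = d·√n = 0.6275 × √17 = 2.5870
Critical value for a two-sided test at α = 0.05: z_{α/2} = 1.960.
Power = Φ(δ − 1.960) + Φ(−δ − 1.960) = Φ(0.627) + Φ(-4.547) = 0.7347 + 0.0000 = 0.7347.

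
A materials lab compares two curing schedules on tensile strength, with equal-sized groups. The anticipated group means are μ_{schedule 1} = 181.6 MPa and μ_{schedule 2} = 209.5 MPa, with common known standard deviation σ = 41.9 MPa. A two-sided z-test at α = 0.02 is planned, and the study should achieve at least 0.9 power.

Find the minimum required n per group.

Standardized effect: d = |μ_{schedule 1} − μ_{schedule 2}| / σ = |181.6 − 209.5| / 41.9 = 0.6659
For power 0.9 need Φ(δ − z_{0.01}) = 0.9, so δ = z_{0.01} + z_{0.10} = 2.326 + 1.282 = 3.608.
(The Φ(−δ − z_{α/2}) term is vanishingly small for δ > 0 and is dropped in the standard sample-size formula.)
δ = d·√(n/2) ⇒ n = 2(δ/d)² = 2 × (3.608 / 0.6659)² = 58.72.
Round up to the next whole unit.

n = 59 per group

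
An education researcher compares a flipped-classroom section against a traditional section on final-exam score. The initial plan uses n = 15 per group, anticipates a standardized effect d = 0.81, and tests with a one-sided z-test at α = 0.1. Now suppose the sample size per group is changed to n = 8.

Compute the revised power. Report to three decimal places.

With n = 8 per group: δ = d·√(n/2) = 0.81 × √(8/2) = 1.6200. Critical value z_{0.1} = 1.282.
Revised power = Φ(δ − 1.282) = Φ(0.338) = 0.6325.

Power ≈ 0.632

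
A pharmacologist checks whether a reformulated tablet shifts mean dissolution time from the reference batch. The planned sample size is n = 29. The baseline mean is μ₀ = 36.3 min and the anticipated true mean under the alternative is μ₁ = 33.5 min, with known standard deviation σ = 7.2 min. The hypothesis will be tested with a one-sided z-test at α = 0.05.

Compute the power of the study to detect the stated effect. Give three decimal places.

Standardized effect: d = |μ₁ − μ₀| / σ = |33.5 − 36.3| / 7.2 = 0.3889
Noncentrality parameter: δ = d·√n = 0.3889 × √29 = 2.0942
One-sided α = 0.05 → critical value z_{0.05} = 1.645.
Power = P(Z > 1.645 − δ) = Φ(0.449) = 0.6734.

Power ≈ 0.673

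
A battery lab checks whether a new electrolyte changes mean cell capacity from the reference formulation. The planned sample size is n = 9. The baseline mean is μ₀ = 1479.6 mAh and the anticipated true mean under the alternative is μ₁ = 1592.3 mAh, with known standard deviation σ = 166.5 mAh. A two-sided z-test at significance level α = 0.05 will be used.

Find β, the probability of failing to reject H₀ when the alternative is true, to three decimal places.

β ≈ 0.472

Standardized effect: d = |μ₁ − μ₀| / σ = |1592.3 − 1479.6| / 166.5 = 0.6769
Noncentrality parameter: δ = d·√n = 0.6769 × √9 = 2.0306
Two-sided α = 0.05 → critical value z_{0.025} = 1.960.
Power = Φ(δ − 1.960) + Φ(−δ − 1.960) = Φ(0.071) + Φ(-3.991) = 0.5282 + 0.0000 = 0.5282.
Type II error: β = 1 − power = 1 − 0.5282 = 0.4718.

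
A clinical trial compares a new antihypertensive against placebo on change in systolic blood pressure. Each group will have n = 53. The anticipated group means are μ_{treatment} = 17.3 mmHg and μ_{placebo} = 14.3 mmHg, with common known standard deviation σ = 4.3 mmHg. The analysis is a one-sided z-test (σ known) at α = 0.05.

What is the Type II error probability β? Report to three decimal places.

β ≈ 0.026

Standardized effect: d = |μ_{treatment} − μ_{placebo}| / σ = |17.3 − 14.3| / 4.3 = 0.6977
Noncentrality parameter: δ = d·√(n/2) = 0.6977 × √(53/2) = 3.5915
Critical value for a one-sided test at α = 0.05: z_α = 1.645.
Power = Φ(δ − 1.645) = Φ(1.947) = 0.9742.
Type II error: β = 1 − power = 1 − 0.9742 = 0.0258.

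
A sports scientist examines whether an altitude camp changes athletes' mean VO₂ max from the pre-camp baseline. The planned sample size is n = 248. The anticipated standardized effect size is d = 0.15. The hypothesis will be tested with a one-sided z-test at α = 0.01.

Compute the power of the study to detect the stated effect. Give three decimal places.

Noncentrality parameter: δ = d·√n = 0.15 × √248 = 2.3622
Critical value for a one-sided test at α = 0.01: z_α = 2.326.
Power = P(Z > 2.326 − δ) = Φ(0.036) = 0.5143.

Power ≈ 0.514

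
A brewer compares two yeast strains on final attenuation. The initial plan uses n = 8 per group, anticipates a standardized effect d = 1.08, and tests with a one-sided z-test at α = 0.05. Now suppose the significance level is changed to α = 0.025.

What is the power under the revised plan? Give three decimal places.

Power ≈ 0.579

δ = d·√(n/2) = 1.08 × √(8/2) = 2.1600 (unchanged). New critical value: z_{0.025} = 1.960.
Revised power = P(Z > 1.960 − δ) = Φ(0.200) = 0.5793.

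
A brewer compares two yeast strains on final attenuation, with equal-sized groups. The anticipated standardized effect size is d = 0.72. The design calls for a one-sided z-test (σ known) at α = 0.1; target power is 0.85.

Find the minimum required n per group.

For power 0.85 need Φ(δ − z_{0.1}) = 0.85, so δ = z_{0.1} + z_{0.15} = 1.282 + 1.036 = 2.318.
δ = d·√(n/2) ⇒ n = 2(δ/d)² = 2 × (2.318 / 0.72)² = 20.73.
Round up to the next whole unit.

n = 21 per group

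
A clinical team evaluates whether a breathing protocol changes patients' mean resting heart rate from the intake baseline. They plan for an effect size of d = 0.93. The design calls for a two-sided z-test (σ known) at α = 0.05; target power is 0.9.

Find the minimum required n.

n = 13

For power 0.9 need Φ(δ − z_{0.025}) = 0.9, so δ = z_{0.025} + z_{0.10} = 1.960 + 1.282 = 3.242.
(The Φ(−δ − z_{α/2}) term is vanishingly small for δ > 0 and is dropped in the standard sample-size formula.)
δ = d·√n ⇒ n = (δ/d)² = (3.242 / 0.93)² = 12.15.
Rounding up, n = 13.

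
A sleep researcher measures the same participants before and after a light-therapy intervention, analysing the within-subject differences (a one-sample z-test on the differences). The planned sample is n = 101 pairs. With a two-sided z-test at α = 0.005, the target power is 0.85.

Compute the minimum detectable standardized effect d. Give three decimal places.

d ≈ 0.382

Need Φ(δ − 2.807) = 0.85, so δ = 2.807 + 1.036 = 3.843.
(The second rejection-region term Φ(−δ − z_{α/2}) is negligible and dropped.)
δ = d·√n ⇒ d = δ/√n = 3.843/√101 = 0.3824.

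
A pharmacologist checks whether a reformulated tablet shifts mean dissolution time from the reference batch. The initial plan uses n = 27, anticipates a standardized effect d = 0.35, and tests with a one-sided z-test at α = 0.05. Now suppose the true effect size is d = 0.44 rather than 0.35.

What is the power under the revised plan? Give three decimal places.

With d = 0.44: δ = d·√n = 0.44 × √27 = 2.2863. Critical value z_{0.05} = 1.645.
Revised power = P(Z > 1.645 − δ) = Φ(0.641) = 0.7394.

Power ≈ 0.739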